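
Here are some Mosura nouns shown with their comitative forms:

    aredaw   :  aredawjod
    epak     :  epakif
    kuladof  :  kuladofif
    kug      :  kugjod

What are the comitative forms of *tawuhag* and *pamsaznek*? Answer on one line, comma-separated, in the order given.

tawuhagjod, pamsaznekif

Looking at the final consonant of each stem: -if when the stem ends in a voiceless consonant (*epak*, *kuladof*); -jod when the stem ends in a voiced consonant (*aredaw*, *kug*).
Since the final consonant of *tawuhag* is /g/ (voiced), it takes -jod, giving *tawuhagjod*.
*pamsaznek* — final consonant /k/ (voiceless) → -if → *pamsaznekif*.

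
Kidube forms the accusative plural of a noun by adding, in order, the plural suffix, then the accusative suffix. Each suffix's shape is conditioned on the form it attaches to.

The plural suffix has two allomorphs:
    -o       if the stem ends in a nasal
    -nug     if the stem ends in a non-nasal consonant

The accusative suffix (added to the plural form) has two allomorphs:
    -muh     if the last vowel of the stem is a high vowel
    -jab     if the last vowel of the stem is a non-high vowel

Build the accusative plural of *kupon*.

*kupon*: final consonant = /n/, a nasal → -o → *kupono*.
Since the last vowel of the plural form *kupono* is /o/ (a non-high vowel), it takes -jab, giving *kuponojab*.

kuponojab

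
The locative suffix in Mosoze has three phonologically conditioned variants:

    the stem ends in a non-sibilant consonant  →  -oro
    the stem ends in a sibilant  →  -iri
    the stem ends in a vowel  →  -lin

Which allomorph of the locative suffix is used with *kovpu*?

-lin

*kovpu*: final sound = /u/, a vowel → -lin.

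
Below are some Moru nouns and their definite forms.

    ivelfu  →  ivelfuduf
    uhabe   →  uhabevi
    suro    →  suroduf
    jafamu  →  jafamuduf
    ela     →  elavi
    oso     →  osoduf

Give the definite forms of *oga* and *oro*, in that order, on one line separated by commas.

The suffix is conditioned by the last vowel: -duf when the last vowel of the stem is a rounded vowel (*ivelfu*, *suro*, *jafamu*, *oso*); -vi when the last vowel of the stem is an unrounded vowel (*uhabe*, *ela*).
*oga* — last vowel /a/ (an unrounded vowel) → -vi → *ogavi*.
*oro* — last vowel /o/ (a rounded vowel) → -duf → *oroduf*.

ogavi, oroduf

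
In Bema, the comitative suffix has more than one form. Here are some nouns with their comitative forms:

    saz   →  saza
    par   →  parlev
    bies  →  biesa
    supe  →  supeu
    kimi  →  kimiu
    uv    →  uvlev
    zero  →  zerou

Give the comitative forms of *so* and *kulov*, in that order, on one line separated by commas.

The alternation tracks the final sound of the stem — -a when the stem ends in a sibilant (*saz*, *bies*); -lev when the stem ends in a non-sibilant consonant (*par*, *uv*); -u when the stem ends in a vowel (*supe*, *kimi*, *zero*).
Since the final sound of *so* is /o/ (a vowel), it takes -u, giving *sou*.
The final sound of *kulov* is /v/, which is a non-sibilant consonant, so the suffix is -lev, giving *kulovlev*.

sou, kulovlev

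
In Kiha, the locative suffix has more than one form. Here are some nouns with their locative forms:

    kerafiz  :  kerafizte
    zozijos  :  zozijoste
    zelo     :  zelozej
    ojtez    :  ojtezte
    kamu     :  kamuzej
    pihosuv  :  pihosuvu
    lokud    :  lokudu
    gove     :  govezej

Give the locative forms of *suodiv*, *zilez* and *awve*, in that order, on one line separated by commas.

The suffix is conditioned by the final sound: -te when the stem ends in a sibilant (*kerafiz*, *zozijos*, *ojtez*); -u when the stem ends in a non-sibilant consonant (*pihosuv*, *lokud*); -zej when the stem ends in a vowel (*zelo*, *kamu*, *gove*).
The final sound of *suodiv* is /v/, which is a non-sibilant consonant, so the suffix is -u, giving *suodivu*.
*zilez* — final sound /z/ (a sibilant) → -te → *zilezte*.
*awve* — final sound /e/ (a vowel) → -zej → *awvezej*.

suodivu, zilezte, awvezej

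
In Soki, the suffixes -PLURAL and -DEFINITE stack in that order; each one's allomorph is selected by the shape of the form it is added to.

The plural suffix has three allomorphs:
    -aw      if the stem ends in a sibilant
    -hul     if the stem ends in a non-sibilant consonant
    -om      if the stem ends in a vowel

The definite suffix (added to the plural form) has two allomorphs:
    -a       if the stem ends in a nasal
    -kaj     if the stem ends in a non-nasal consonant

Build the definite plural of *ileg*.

ileghulkaj

Since the final sound of *ileg* is /g/ (a non-sibilant consonant), it takes -hul, giving *ileghul*.
Since the final consonant of the plural form *ileghul* is /l/ (non-nasal), it takes -kaj, giving *ileghulkaj*.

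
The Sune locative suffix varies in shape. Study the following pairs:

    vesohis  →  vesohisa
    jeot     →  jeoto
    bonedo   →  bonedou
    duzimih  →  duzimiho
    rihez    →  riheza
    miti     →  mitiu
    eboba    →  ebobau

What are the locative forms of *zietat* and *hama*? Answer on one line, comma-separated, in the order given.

zietato, hamau

The suffix is conditioned by the final sound: -a when the stem ends in a sibilant (*vesohis*, *rihez*); -o when the stem ends in a non-sibilant consonant (*jeot*, *duzimih*); -u when the stem ends in a vowel (*bonedo*, *miti*, *eboba*).
*zietat* — final sound /t/ (a non-sibilant consonant) → -o → *zietato*.
*hama* — final sound /a/ (a vowel) → -u → *hamau*.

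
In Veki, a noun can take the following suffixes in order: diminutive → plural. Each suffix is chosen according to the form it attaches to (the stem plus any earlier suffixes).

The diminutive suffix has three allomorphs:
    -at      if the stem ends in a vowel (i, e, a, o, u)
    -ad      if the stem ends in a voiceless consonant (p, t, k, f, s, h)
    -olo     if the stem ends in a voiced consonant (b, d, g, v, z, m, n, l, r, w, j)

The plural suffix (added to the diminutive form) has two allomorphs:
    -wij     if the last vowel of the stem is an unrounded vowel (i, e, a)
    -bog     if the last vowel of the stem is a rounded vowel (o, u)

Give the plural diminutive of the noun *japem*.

japemolobog

*japem* — final sound /m/ (a voiced consonant) → -olo → *japemolo*.
Since the last vowel of the diminutive form *japemolo* is /o/ (a rounded vowel), it takes -bog, giving *japemolobog*.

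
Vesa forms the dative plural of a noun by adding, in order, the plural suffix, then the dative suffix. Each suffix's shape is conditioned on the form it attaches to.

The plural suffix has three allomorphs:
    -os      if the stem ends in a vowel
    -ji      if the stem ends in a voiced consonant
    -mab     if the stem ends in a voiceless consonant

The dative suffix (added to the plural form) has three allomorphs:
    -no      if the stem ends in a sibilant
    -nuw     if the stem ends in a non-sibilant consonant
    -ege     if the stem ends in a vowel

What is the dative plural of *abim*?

The final sound of *abim* is /m/, which is a voiced consonant, so the plural suffix is -ji, giving *abimji*.
The plural form *abimji*: final sound = /i/, a vowel → -ege → *abimjiege*.

abimjiege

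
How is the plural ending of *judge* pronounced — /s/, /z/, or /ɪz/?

/ɪz/

The stem *judge* ends in a sibilant (/s, z, ʃ, ʒ, tʃ, dʒ/).
The plural suffix surfaces as /ɪz/ after sibilants, /s/ after other voiceless consonants, and /z/ after other voiced sounds.
So the plural -s on *judge* is pronounced /ɪz/.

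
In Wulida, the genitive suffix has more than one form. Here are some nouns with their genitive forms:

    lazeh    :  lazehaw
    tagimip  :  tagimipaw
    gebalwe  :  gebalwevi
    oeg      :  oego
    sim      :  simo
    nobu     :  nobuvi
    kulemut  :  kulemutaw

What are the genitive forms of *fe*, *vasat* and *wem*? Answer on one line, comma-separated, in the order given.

Looking at the final sound of each stem: -aw when the stem ends in a voiceless consonant (*lazeh*, *tagimip*, *kulemut*); -o when the stem ends in a voiced consonant (*oeg*, *sim*); -vi when the stem ends in a vowel (*gebalwe*, *nobu*).
*fe* — final sound /e/ (a vowel) → -vi → *fevi*.
Since the final sound of *vasat* is /t/ (a voiceless consonant), it takes -aw, giving *vasataw*.
*wem* — final sound /m/ (a voiced consonant) → -o → *wemo*.

fevi, vasataw, wemo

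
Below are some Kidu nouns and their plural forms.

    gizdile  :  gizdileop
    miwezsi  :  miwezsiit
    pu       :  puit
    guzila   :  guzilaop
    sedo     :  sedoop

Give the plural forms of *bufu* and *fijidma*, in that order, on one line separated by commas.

bufuit, fijidmaop

The pattern is height harmony: -it when the last vowel of the stem is a high vowel (*miwezsi*, *pu*); -op when the last vowel of the stem is a non-high vowel (*gizdile*, *guzila*, *sedo*).
Since the last vowel of *bufu* is /u/ (a high vowel), it takes -it, giving *bufuit*.
*fijidma*: last vowel = /a/, a non-high vowel → -op → *fijidmaop*.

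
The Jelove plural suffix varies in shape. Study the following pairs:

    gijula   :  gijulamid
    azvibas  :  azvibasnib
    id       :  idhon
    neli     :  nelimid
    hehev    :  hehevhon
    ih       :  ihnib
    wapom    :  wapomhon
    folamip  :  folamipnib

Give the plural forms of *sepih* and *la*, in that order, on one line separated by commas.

The suffix is conditioned by the final sound: -nib when the stem ends in a voiceless consonant (*azvibas*, *ih*, *folamip*); -hon when the stem ends in a voiced consonant (*id*, *hehev*, *wapom*); -mid when the stem ends in a vowel (*gijula*, *neli*).
Since the final sound of *sepih* is /h/ (a voiceless consonant), it takes -nib, giving *sepihnib*.
The final sound of *la* is /a/, which is a vowel, so the suffix is -mid, giving *lamid*.

sepihnib, lamid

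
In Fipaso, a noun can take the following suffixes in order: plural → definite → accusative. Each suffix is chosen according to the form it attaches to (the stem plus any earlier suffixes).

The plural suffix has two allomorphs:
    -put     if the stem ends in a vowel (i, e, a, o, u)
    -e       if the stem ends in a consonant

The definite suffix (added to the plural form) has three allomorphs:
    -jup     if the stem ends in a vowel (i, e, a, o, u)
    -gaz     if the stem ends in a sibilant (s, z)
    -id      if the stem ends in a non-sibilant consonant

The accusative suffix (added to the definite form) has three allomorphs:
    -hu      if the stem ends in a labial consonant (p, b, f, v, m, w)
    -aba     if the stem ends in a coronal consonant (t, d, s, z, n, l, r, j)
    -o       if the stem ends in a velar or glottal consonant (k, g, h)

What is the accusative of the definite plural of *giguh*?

Since the final sound of *giguh* is /h/ (a consonant), it takes -e, giving *giguhe*.
The plural form *giguhe*: final sound = /e/, a vowel → -jup → *giguhejup*.
Since the final consonant of the definite form *giguhejup* is /p/ (labial), it takes -hu, giving *giguhejuphu*.

giguhejuphu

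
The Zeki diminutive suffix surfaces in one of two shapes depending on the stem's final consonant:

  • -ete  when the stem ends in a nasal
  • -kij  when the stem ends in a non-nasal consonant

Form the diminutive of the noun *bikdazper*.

bikdazperkij

The final consonant of *bikdazper* is /r/, which is non-nasal, so the suffix is -kij, giving *bikdazperkij*.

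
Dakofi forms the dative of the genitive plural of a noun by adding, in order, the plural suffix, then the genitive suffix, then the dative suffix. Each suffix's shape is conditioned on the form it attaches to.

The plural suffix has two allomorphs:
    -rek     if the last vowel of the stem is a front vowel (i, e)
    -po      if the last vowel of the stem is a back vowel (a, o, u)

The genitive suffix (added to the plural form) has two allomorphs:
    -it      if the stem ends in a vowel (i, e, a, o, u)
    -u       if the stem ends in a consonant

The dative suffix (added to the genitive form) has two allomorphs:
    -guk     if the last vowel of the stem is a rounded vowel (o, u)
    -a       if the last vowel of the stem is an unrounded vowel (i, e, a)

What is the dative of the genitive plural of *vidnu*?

vidnupoita

*vidnu*: last vowel = /u/, a back vowel → -po → *vidnupo*.
The final sound of the plural form *vidnupo* is /o/, which is a vowel, so the genitive suffix is -it, giving *vidnupoit*.
The genitive form *vidnupoit* — last vowel /i/ (an unrounded vowel) → -a → *vidnupoita*.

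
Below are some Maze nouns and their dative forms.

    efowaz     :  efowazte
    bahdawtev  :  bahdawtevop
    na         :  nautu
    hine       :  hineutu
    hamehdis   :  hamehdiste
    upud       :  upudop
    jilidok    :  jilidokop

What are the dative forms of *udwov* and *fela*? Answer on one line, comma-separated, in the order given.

The suffix is conditioned by the final sound: -te when the stem ends in a sibilant (*efowaz*, *hamehdis*); -op when the stem ends in a non-sibilant consonant (*bahdawtev*, *upud*, *jilidok*); -utu when the stem ends in a vowel (*na*, *hine*).
The final sound of *udwov* is /v/, which is a non-sibilant consonant, so the suffix is -op, giving *udwovop*.
Since the final sound of *fela* is /a/ (a vowel), it takes -utu, giving *felautu*.

udwovop, felautu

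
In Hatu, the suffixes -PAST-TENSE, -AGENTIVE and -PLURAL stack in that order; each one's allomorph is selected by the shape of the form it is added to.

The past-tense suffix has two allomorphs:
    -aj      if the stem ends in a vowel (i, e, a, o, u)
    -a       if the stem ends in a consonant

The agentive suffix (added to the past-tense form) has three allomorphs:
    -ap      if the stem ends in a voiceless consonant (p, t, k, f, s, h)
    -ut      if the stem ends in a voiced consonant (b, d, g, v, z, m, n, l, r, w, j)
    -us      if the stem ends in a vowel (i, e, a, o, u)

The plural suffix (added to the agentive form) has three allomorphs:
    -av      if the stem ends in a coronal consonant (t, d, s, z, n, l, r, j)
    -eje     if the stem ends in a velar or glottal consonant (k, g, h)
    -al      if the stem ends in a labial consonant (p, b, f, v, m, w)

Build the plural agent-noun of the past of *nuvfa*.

The final sound of *nuvfa* is /a/, which is a vowel, so the past-tense suffix is -aj, giving *nuvfaaj*.
The past-tense form *nuvfaaj* — final sound /j/ (a voiced consonant) → -ut → *nuvfaajut*.
The agentive form *nuvfaajut* — final consonant /t/ (coronal) → -av → *nuvfaajutav*.

nuvfaajutav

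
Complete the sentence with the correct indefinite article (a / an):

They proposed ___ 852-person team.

an

The indefinite article is chosen by the initial *sound* of the following word, not its spelling.
The number *852* is spoken "eight hundred …", beginning with /eɪt/ — a vowel sound.
So the article is *an*: They proposed an 852-person team.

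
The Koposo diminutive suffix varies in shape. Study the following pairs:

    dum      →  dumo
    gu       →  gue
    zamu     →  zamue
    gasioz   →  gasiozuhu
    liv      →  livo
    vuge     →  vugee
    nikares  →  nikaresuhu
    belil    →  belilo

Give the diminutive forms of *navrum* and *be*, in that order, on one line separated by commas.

The alternation tracks the final sound of the stem — -uhu when the stem ends in a sibilant (*gasioz*, *nikares*); -o when the stem ends in a non-sibilant consonant (*dum*, *liv*, *belil*); -e when the stem ends in a vowel (*gu*, *zamu*, *vuge*).
*navrum*: final sound = /m/, a non-sibilant consonant → -o → *navrumo*.
The final sound of *be* is /e/, which is a vowel, so the suffix is -e, giving *bee*.

navrumo, bee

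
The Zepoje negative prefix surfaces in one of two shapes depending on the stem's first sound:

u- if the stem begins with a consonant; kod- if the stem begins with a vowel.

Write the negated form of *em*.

*em* — first sound /e/ (a vowel) → kod- → *kodem*.

kodem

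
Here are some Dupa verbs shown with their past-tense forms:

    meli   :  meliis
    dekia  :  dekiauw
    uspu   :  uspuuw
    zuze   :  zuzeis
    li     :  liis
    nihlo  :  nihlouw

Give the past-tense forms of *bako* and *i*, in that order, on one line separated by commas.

bakouw, iis

Looking at the last vowel of each stem: -is when the last vowel of the stem is a front vowel (*meli*, *zuze*, *li*); -uw when the last vowel of the stem is a back vowel (*dekia*, *uspu*, *nihlo*).
*bako*: last vowel = /o/, a back vowel → -uw → *bakouw*.
The last vowel of *i* is /i/, which is a front vowel, so the suffix is -is, giving *iis*.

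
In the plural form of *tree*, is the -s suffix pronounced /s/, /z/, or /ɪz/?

The stem *tree* ends in a voiced non-sibilant sound.
The plural suffix surfaces as /ɪz/ after sibilants, /s/ after other voiceless consonants, and /z/ after other voiced sounds.
So the plural -s on *tree* is pronounced /z/.

/z/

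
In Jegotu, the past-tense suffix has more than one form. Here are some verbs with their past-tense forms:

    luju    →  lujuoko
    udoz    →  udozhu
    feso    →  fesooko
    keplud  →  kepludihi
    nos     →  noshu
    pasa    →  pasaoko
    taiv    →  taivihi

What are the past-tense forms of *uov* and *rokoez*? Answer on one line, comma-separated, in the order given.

uovihi, rokoezhu

The pattern is sibilance of the final sound: -hu when the stem ends in a sibilant (*udoz*, *nos*); -ihi when the stem ends in a non-sibilant consonant (*keplud*, *taiv*); -oko when the stem ends in a vowel (*luju*, *feso*, *pasa*).
The final sound of *uov* is /v/, which is a non-sibilant consonant, so the suffix is -ihi, giving *uovihi*.
*rokoez*: final sound = /z/, a sibilant → -hu → *rokoezhu*.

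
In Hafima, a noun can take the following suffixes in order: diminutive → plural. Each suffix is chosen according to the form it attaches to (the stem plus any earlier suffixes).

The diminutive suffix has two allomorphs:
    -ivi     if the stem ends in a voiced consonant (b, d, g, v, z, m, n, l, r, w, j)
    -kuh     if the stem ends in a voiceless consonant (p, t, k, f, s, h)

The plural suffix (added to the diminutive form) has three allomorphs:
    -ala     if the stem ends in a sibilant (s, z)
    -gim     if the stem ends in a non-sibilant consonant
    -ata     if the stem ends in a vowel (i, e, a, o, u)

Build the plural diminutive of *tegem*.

tegemiviata

The final consonant of *tegem* is /m/, which is voiced, so the diminutive suffix is -ivi, giving *tegemivi*.
The diminutive form *tegemivi*: final sound = /i/, a vowel → -ata → *tegemiviata*.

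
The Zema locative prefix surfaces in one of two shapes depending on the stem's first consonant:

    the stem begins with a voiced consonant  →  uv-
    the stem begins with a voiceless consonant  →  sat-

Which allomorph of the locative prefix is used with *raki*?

*raki* — first consonant /r/ (voiced) → uv-.

uv-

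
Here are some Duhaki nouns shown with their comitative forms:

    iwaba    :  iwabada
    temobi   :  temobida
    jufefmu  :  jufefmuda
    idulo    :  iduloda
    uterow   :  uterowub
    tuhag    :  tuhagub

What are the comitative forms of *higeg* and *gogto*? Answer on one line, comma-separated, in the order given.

higegub, gogtoda

The suffix is conditioned by the final sound: -ub when the stem ends in a consonant (*uterow*, *tuhag*); -da when the stem ends in a vowel (*iwaba*, *temobi*, *jufefmu*, *idulo*).
*higeg*: final sound = /g/, a consonant → -ub → *higegub*.
The final sound of *gogto* is /o/, which is a vowel, so the suffix is -da, giving *gogtoda*.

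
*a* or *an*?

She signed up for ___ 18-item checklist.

The indefinite article is chosen by the initial *sound* of the following word, not its spelling.
The number *18* is spoken "eighteen", beginning with /ˌeɪˈtiːn/ — a vowel sound.
So the article is *an*: She signed up for an 18-item checklist.

an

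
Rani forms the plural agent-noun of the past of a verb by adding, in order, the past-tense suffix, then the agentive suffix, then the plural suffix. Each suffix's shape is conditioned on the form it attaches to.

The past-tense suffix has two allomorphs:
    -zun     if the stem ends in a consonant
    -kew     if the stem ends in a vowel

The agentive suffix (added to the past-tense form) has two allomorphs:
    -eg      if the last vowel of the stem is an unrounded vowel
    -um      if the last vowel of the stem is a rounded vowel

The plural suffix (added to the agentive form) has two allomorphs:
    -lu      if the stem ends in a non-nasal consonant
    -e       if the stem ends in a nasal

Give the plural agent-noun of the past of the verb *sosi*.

sosikeweglu

The final sound of *sosi* is /i/, which is a vowel, so the past-tense suffix is -kew, giving *sosikew*.
Since the last vowel of the past-tense form *sosikew* is /e/ (an unrounded vowel), it takes -eg, giving *sosikeweg*.
The agentive form *sosikeweg* — final consonant /g/ (non-nasal) → -lu → *sosikeweglu*.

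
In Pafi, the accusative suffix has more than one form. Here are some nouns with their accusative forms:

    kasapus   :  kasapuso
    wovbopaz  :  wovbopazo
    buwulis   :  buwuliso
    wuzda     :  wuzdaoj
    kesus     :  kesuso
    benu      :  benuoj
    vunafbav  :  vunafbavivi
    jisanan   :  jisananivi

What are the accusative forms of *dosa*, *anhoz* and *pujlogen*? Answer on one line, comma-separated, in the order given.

The alternation tracks the final sound of the stem — -o when the stem ends in a sibilant (*kasapus*, *wovbopaz*, *buwulis*, *kesus*); -ivi when the stem ends in a non-sibilant consonant (*vunafbav*, *jisanan*); -oj when the stem ends in a vowel (*wuzda*, *benu*).
*dosa* — final sound /a/ (a vowel) → -oj → *dosaoj*.
*anhoz*: final sound = /z/, a sibilant → -o → *anhozo*.
*pujlogen* — final sound /n/ (a non-sibilant consonant) → -ivi → *pujlogenivi*.

dosaoj, anhozo, pujlogenivi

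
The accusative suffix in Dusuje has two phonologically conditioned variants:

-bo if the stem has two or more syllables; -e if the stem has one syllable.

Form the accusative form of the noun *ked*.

*ked* has one syllable, so the suffix is -e, giving *kede*.

kede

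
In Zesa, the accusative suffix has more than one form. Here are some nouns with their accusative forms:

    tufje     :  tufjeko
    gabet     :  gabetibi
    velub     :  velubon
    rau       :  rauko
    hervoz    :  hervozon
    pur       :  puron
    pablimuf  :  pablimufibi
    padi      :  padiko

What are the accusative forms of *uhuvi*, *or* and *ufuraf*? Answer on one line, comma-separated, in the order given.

Looking at the final sound of each stem: -ibi when the stem ends in a voiceless consonant (*gabet*, *pablimuf*); -on when the stem ends in a voiced consonant (*velub*, *hervoz*, *pur*); -ko when the stem ends in a vowel (*tufje*, *rau*, *padi*).
*uhuvi*: final sound = /i/, a vowel → -ko → *uhuviko*.
*or*: final sound = /r/, a voiced consonant → -on → *oron*.
*ufuraf* — final sound /f/ (a voiceless consonant) → -ibi → *ufurafibi*.

uhuviko, oron, ufurafibi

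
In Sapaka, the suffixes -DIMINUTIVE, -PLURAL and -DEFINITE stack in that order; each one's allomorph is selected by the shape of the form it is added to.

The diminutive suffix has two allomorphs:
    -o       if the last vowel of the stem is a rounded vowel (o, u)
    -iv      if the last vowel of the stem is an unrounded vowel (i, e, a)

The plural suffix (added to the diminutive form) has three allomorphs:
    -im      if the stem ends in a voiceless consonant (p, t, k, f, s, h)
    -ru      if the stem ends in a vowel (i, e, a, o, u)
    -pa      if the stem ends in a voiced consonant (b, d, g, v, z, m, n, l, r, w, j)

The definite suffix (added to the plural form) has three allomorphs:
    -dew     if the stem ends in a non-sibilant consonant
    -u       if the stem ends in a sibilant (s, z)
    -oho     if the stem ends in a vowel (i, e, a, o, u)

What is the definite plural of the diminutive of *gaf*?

The last vowel of *gaf* is /a/, which is an unrounded vowel, so the diminutive suffix is -iv, giving *gafiv*.
The final sound of the diminutive form *gafiv* is /v/, which is a voiced consonant, so the plural suffix is -pa, giving *gafivpa*.
The plural form *gafivpa*: final sound = /a/, a vowel → -oho → *gafivpaoho*.

gafivpaoho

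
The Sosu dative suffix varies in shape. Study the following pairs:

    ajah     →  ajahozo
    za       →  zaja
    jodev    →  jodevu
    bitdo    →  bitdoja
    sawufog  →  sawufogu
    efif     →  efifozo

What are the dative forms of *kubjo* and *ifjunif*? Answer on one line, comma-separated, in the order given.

kubjoja, ifjunifozo

The suffix is conditioned by the final sound: -ozo when the stem ends in a voiceless consonant (*ajah*, *efif*); -u when the stem ends in a voiced consonant (*jodev*, *sawufog*); -ja when the stem ends in a vowel (*za*, *bitdo*).
The final sound of *kubjo* is /o/, which is a vowel, so the suffix is -ja, giving *kubjoja*.
*ifjunif*: final sound = /f/, a voiceless consonant → -ozo → *ifjunifozo*.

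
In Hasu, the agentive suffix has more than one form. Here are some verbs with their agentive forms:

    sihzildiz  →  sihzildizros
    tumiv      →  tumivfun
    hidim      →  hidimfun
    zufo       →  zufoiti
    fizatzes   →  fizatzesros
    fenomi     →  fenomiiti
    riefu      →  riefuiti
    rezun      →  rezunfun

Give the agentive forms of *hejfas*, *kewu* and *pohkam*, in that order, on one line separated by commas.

The suffix is conditioned by the final sound: -ros when the stem ends in a sibilant (*sihzildiz*, *fizatzes*); -fun when the stem ends in a non-sibilant consonant (*tumiv*, *hidim*, *rezun*); -iti when the stem ends in a vowel (*zufo*, *fenomi*, *riefu*).
*hejfas* — final sound /s/ (a sibilant) → -ros → *hejfasros*.
The final sound of *kewu* is /u/, which is a vowel, so the suffix is -iti, giving *kewuiti*.
Since the final sound of *pohkam* is /m/ (a non-sibilant consonant), it takes -fun, giving *pohkamfun*.

hejfasros, kewuiti, pohkamfun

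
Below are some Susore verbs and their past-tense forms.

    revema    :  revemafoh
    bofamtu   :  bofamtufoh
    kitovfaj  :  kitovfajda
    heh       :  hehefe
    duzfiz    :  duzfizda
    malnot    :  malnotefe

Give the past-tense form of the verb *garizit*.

garizitefe

The alternation tracks the final sound of the stem — -efe when the stem ends in a voiceless consonant (*heh*, *malnot*); -da when the stem ends in a voiced consonant (*kitovfaj*, *duzfiz*); -foh when the stem ends in a vowel (*revema*, *bofamtu*).
Since the final sound of *garizit* is /t/ (a voiceless consonant), it takes -efe, giving *garizitefe*.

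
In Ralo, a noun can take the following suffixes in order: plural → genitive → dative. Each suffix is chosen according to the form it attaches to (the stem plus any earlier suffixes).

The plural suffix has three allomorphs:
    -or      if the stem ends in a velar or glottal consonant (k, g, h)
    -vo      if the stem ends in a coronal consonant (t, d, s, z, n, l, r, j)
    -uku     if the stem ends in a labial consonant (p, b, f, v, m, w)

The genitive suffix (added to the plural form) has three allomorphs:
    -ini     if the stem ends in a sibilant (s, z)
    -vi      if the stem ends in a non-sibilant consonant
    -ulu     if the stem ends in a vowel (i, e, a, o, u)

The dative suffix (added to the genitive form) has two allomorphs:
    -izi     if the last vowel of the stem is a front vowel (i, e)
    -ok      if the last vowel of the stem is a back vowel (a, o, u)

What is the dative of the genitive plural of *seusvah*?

seusvahorviizi

Since the final consonant of *seusvah* is /h/ (velar/glottal), it takes -or, giving *seusvahor*.
The plural form *seusvahor* — final sound /r/ (a non-sibilant consonant) → -vi → *seusvahorvi*.
The genitive form *seusvahorvi*: last vowel = /i/, a front vowel → -izi → *seusvahorviizi*.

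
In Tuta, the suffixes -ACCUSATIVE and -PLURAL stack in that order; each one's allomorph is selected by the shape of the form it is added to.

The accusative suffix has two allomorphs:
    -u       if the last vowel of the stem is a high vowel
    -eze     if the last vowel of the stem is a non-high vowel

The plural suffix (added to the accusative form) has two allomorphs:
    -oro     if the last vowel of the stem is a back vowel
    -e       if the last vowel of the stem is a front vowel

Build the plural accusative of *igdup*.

The last vowel of *igdup* is /u/, which is a high vowel, so the accusative suffix is -u, giving *igdupu*.
The accusative form *igdupu* — last vowel /u/ (a back vowel) → -oro → *igdupuoro*.

igdupuoro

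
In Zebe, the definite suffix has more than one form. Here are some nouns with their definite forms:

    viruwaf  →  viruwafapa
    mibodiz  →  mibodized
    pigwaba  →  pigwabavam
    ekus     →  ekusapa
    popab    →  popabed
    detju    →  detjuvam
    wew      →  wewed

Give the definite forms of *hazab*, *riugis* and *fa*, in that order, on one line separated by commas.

The alternation tracks the final sound of the stem — -apa when the stem ends in a voiceless consonant (*viruwaf*, *ekus*); -ed when the stem ends in a voiced consonant (*mibodiz*, *popab*, *wew*); -vam when the stem ends in a vowel (*pigwaba*, *detju*).
Since the final sound of *hazab* is /b/ (a voiced consonant), it takes -ed, giving *hazabed*.
*riugis*: final sound = /s/, a voiceless consonant → -apa → *riugisapa*.
*fa* — final sound /a/ (a vowel) → -vam → *favam*.

hazabed, riugisapa, favam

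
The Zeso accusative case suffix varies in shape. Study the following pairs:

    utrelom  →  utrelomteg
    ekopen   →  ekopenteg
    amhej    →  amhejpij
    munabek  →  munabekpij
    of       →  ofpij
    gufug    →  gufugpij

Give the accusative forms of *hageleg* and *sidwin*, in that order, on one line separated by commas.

hagelegpij, sidwinteg

Looking at the final consonant of each stem: -teg when the stem ends in a nasal (*utrelom*, *ekopen*); -pij when the stem ends in a non-nasal consonant (*amhej*, *munabek*, *of*, *gufug*).
Since the final consonant of *hageleg* is /g/ (non-nasal), it takes -pij, giving *hagelegpij*.
Since the final consonant of *sidwin* is /n/ (a nasal), it takes -teg, giving *sidwinteg*.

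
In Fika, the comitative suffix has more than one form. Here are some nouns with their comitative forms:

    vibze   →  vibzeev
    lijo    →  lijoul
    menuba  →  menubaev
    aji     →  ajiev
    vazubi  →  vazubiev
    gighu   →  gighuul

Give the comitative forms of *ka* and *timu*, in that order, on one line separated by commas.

kaev, timuul

Looking at the last vowel of each stem: -ul when the last vowel of the stem is a rounded vowel (*lijo*, *gighu*); -ev when the last vowel of the stem is an unrounded vowel (*vibze*, *menuba*, *aji*, *vazubi*).
The last vowel of *ka* is /a/, which is an unrounded vowel, so the suffix is -ev, giving *kaev*.
*timu*: last vowel = /u/, a rounded vowel → -ul → *timuul*.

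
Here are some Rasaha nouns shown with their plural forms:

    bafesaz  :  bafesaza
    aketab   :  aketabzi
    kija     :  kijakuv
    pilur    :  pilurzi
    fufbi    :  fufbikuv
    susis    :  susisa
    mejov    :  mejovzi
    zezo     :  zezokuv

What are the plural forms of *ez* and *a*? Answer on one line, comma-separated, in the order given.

The alternation tracks the final sound of the stem — -a when the stem ends in a sibilant (*bafesaz*, *susis*); -zi when the stem ends in a non-sibilant consonant (*aketab*, *pilur*, *mejov*); -kuv when the stem ends in a vowel (*kija*, *fufbi*, *zezo*).
*ez*: final sound = /z/, a sibilant → -a → *eza*.
*a*: final sound = /a/, a vowel → -kuv → *akuv*.

eza, akuv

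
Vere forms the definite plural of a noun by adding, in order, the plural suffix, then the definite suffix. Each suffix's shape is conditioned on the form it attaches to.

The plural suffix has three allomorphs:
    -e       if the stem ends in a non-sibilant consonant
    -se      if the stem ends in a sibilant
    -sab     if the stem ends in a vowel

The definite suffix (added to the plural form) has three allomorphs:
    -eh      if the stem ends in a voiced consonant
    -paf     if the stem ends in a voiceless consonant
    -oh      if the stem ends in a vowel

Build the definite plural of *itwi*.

itwisabeh

*itwi*: final sound = /i/, a vowel → -sab → *itwisab*.
The plural form *itwisab*: final sound = /b/, a voiced consonant → -eh → *itwisabeh*.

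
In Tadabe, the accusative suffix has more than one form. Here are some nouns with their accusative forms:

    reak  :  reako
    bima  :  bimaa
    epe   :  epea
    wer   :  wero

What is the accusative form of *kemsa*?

kemsaa

The suffix is conditioned by the final sound: -o when the stem ends in a consonant (*reak*, *wer*); -a when the stem ends in a vowel (*bima*, *epe*).
The final sound of *kemsa* is /a/, which is a vowel, so the suffix is -a, giving *kemsaa*.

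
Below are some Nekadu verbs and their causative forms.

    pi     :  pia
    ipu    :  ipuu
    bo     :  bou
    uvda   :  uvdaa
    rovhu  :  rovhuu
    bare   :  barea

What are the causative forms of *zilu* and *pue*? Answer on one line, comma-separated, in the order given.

ziluu, puea

Looking at the last vowel of each stem: -u when the last vowel of the stem is a rounded vowel (*ipu*, *bo*, *rovhu*); -a when the last vowel of the stem is an unrounded vowel (*pi*, *uvda*, *bare*).
*zilu* — last vowel /u/ (a rounded vowel) → -u → *ziluu*.
*pue*: last vowel = /e/, an unrounded vowel → -a → *puea*.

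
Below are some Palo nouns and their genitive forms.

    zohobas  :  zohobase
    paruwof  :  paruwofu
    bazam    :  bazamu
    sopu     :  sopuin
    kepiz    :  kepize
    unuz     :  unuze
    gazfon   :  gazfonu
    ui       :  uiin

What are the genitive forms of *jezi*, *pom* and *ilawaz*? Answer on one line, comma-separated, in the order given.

The alternation tracks the final sound of the stem — -e when the stem ends in a sibilant (*zohobas*, *kepiz*, *unuz*); -u when the stem ends in a non-sibilant consonant (*paruwof*, *bazam*, *gazfon*); -in when the stem ends in a vowel (*sopu*, *ui*).
Since the final sound of *jezi* is /i/ (a vowel), it takes -in, giving *jeziin*.
Since the final sound of *pom* is /m/ (a non-sibilant consonant), it takes -u, giving *pomu*.
Since the final sound of *ilawaz* is /z/ (a sibilant), it takes -e, giving *ilawaze*.

jeziin, pomu, ilawaze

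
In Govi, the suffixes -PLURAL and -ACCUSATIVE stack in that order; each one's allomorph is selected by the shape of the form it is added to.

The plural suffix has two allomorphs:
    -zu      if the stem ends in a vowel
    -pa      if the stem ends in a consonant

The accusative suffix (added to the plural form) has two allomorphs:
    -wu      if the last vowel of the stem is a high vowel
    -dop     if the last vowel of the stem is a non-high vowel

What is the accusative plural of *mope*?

mopezuwu

The final sound of *mope* is /e/, which is a vowel, so the plural suffix is -zu, giving *mopezu*.
The last vowel of the plural form *mopezu* is /u/, which is a high vowel, so the accusative suffix is -wu, giving *mopezuwu*.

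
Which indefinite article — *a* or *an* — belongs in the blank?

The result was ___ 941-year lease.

a

The indefinite article is chosen by the initial *sound* of the following word, not its spelling.
The number *941* is spoken "nine hundred …", beginning with /naɪn/ — a consonant sound.
So the article is *a*: The result was a 941-year lease.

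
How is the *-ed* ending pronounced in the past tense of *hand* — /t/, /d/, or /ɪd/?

The stem *hand* ends in /t/ or /d/.
The -ed suffix is realized as /ɪd/ after /t, d/; as /t/ after other voiceless consonants; and as /d/ after other voiced sounds.
So -ed on *hand* is pronounced /ɪd/.

/ɪd/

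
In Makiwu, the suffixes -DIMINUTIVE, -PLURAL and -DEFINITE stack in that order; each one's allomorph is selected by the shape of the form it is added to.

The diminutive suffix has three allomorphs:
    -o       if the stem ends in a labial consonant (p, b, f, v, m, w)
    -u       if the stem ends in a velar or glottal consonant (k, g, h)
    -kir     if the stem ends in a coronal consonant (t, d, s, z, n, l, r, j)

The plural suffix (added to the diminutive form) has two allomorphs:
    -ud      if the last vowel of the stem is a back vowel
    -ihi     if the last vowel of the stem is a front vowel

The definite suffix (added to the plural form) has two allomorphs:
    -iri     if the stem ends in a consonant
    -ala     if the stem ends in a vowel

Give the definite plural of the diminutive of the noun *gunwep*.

Since the final consonant of *gunwep* is /p/ (labial), it takes -o, giving *gunwepo*.
The last vowel of the diminutive form *gunwepo* is /o/, which is a back vowel, so the plural suffix is -ud, giving *gunwepoud*.
Since the final sound of the plural form *gunwepoud* is /d/ (a consonant), it takes -iri, giving *gunwepoudiri*.

gunwepoudiri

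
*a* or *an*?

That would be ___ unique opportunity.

a

The indefinite article is chosen by the initial *sound* of the following word, not its spelling.
*unique* begins with the sound /juː/ (u pronounced /juː/) — a consonant sound.
So the article is *a*: That would be a unique opportunity.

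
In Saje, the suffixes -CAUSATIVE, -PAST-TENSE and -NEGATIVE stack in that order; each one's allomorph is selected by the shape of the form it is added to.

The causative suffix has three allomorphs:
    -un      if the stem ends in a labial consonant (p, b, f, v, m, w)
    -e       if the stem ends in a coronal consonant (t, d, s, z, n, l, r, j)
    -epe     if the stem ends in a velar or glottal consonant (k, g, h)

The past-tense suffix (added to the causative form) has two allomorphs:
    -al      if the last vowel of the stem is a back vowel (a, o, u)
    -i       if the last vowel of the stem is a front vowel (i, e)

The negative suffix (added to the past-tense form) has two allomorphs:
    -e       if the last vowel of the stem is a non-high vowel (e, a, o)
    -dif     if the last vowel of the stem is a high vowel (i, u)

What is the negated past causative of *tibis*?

Since the final consonant of *tibis* is /s/ (coronal), it takes -e, giving *tibise*.
The last vowel of the causative form *tibise* is /e/, which is a front vowel, so the past-tense suffix is -i, giving *tibisei*.
Since the last vowel of the past-tense form *tibisei* is /i/ (a high vowel), it takes -dif, giving *tibiseidif*.

tibiseidif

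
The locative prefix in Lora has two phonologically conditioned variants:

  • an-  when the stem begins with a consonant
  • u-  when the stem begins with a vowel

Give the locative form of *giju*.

*giju* — first sound /g/ (a consonant) → an- → *angiju*.

angiju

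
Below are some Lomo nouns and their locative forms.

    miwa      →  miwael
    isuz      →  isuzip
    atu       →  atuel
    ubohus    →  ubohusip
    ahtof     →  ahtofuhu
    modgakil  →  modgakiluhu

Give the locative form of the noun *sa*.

The alternation tracks the final sound of the stem — -ip when the stem ends in a sibilant (*isuz*, *ubohus*); -uhu when the stem ends in a non-sibilant consonant (*ahtof*, *modgakil*); -el when the stem ends in a vowel (*miwa*, *atu*).
*sa* — final sound /a/ (a vowel) → -el → *sael*.

sael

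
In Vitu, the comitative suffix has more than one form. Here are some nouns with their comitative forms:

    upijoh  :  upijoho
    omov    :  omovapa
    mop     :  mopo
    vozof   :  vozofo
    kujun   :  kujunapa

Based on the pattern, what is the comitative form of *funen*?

funenapa

The alternation tracks the final consonant of the stem — -o when the stem ends in a voiceless consonant (*upijoh*, *mop*, *vozof*); -apa when the stem ends in a voiced consonant (*omov*, *kujun*).
Since the final consonant of *funen* is /n/ (voiced), it takes -apa, giving *funenapa*.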